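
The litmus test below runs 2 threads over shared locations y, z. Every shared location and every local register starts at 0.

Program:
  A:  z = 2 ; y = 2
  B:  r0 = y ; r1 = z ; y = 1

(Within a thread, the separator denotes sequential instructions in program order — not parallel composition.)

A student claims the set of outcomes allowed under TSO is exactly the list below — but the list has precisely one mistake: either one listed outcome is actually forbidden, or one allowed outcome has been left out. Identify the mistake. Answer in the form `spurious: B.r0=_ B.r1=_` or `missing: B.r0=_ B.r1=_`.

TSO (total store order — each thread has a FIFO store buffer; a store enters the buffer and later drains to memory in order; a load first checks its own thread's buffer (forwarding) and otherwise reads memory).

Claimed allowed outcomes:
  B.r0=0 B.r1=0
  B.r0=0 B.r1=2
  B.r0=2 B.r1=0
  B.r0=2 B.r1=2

outcome vector order: (B.r0,B.r1)
TSO (3): 0/0; 0/2; 2/2
claimed∖TSO = {2/0}

spurious: B.r0=2 B.r1=0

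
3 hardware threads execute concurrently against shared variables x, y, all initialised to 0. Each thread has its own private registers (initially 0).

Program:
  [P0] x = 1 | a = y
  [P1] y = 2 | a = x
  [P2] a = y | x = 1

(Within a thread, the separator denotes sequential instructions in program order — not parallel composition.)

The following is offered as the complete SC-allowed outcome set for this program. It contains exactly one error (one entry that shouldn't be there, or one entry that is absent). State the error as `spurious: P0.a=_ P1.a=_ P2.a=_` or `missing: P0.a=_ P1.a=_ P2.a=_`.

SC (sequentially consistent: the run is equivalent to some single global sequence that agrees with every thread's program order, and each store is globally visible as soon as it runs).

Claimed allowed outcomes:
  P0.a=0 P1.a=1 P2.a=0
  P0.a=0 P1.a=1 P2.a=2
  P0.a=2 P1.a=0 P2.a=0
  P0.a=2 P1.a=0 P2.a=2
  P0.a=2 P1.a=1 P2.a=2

missing: P0.a=2 P1.a=1 P2.a=0

outcome vector order: (P0.a,P1.a,P2.a)
under SC → (0,1,0); (0,1,2); (2,0,0); (2,0,2); (2,1,0); (2,1,2)
SC∖claimed = {(2,1,0)}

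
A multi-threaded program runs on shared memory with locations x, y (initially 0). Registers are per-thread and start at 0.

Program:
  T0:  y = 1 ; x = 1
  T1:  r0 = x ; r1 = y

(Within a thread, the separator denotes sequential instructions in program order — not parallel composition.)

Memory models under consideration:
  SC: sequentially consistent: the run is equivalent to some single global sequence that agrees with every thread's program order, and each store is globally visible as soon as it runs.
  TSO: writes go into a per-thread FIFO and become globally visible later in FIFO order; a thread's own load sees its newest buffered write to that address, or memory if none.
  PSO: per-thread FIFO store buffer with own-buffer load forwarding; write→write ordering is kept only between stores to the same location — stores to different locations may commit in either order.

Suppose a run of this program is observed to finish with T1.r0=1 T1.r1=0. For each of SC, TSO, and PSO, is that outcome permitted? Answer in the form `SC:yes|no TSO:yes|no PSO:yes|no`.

outcome vector order: (T1.r0,T1.r1)
SC: 3 outcomes — {(0,0) (0,1) (1,1)}
TSO: 3 outcomes — {(0,0) (0,1) (1,1)}
PSO: 4 outcomes — {(0,0) (0,1) (1,0) (1,1)}
target (1,0) ∈ {PSO}

SC:no TSO:no PSO:yes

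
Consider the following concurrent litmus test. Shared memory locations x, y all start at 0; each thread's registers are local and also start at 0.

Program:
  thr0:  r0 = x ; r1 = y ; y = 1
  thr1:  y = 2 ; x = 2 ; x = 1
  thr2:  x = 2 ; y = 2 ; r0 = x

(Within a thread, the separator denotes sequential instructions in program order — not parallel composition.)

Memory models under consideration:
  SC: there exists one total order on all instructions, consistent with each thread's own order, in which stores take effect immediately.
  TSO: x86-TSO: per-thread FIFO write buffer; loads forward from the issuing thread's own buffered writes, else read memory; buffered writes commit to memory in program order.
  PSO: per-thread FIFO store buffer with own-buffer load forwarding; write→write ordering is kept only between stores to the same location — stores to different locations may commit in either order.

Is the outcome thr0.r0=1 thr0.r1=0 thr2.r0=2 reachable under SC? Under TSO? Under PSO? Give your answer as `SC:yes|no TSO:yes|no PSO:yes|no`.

SC:no TSO:no PSO:yes

outcome vector order: (thr0.r0,thr0.r1,thr2.r0)
[SC] allowed = {<0 0 1>; <0 0 2>; <0 2 1>; <0 2 2>; <1 2 1>; <1 2 2>; <2 0 1>; <2 0 2>; <2 2 1>; <2 2 2>}
[TSO] allowed = {<0 0 1>; <0 0 2>; <0 2 1>; <0 2 2>; <1 2 1>; <1 2 2>; <2 0 1>; <2 0 2>; <2 2 1>; <2 2 2>}
[PSO] allowed = {<0 0 1>; <0 0 2>; <0 2 1>; <0 2 2>; <1 0 1>; <1 0 2>; <1 2 1>; <1 2 2>; <2 0 1>; <2 0 2>; <2 2 1>; <2 2 2>}
target <1 0 2> ∈ {PSO}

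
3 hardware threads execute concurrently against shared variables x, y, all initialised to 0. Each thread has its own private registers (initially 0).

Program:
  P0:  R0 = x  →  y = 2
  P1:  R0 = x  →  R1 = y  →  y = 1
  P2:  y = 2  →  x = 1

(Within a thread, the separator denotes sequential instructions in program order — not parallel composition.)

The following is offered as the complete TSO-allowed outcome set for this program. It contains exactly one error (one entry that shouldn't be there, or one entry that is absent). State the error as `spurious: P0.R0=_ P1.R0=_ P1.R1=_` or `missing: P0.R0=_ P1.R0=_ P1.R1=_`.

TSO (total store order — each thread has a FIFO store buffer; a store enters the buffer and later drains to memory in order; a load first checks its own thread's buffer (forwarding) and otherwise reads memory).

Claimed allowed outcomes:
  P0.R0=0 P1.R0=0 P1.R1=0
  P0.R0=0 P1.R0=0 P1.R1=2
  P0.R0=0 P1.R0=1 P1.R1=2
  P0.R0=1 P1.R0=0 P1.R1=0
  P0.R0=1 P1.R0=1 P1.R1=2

missing: P0.R0=1 P1.R0=0 P1.R1=2

outcome vector order: (P0.R0,P1.R0,P1.R1)
TSO (6): 0/0/0 0/0/2 0/1/2 1/0/0 1/0/2 1/1/2
TSO∖claimed = {1/0/2}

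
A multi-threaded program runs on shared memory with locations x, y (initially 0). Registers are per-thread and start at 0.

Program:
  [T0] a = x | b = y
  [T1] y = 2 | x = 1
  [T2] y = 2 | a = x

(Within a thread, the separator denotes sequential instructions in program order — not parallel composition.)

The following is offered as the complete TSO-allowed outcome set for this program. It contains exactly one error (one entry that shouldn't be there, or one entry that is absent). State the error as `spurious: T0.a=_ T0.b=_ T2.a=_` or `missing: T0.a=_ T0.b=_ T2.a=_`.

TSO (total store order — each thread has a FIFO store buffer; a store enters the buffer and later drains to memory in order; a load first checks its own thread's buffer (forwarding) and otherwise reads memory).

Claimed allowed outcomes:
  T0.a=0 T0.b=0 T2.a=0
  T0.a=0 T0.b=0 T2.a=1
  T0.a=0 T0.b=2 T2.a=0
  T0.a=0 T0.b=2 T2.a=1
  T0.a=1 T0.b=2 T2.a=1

outcome vector order: (T0.a,T0.b,T2.a)
TSO (6): <0 0 0>, <0 0 1>, <0 2 0>, <0 2 1>, <1 2 0>, <1 2 1>
TSO∖claimed = {<1 2 0>}

missing: T0.a=1 T0.b=2 T2.a=0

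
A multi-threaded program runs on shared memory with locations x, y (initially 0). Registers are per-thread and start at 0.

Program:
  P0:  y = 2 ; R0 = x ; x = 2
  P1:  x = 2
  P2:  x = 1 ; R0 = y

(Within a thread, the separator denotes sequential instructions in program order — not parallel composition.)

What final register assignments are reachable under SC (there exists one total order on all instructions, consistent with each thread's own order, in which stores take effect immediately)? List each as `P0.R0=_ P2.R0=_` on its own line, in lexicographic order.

outcome vector order: (P0.R0,P2.R0)
|SC outcomes| = 5

P0.R0=0 P2.R0=2
P0.R0=1 P2.R0=0
P0.R0=1 P2.R0=2
P0.R0=2 P2.R0=0
P0.R0=2 P2.R0=2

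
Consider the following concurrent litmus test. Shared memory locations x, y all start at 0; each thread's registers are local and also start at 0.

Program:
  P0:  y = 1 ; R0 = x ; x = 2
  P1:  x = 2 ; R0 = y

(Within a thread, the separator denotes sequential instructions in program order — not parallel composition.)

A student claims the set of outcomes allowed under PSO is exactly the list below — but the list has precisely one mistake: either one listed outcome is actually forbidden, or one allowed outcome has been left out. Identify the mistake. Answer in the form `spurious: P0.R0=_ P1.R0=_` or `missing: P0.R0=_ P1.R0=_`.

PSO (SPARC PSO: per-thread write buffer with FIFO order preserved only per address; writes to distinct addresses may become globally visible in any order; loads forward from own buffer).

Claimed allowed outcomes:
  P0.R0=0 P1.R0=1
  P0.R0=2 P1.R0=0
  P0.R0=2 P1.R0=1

missing: P0.R0=0 P1.R0=0

outcome vector order: (P0.R0,P1.R0)
PSO (4): 0/0 0/1 2/0 2/1
PSO∖claimed = {0/0}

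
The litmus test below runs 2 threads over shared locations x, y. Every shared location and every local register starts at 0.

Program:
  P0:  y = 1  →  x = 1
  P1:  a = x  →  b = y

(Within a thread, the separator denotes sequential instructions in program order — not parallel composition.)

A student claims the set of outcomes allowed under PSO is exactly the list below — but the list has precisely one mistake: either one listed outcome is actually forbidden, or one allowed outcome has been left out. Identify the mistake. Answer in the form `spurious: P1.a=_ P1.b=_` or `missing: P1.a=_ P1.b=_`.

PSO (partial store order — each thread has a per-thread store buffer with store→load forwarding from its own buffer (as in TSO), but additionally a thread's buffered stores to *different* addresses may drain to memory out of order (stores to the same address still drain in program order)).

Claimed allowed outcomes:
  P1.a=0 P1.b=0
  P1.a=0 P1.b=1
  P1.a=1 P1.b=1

missing: P1.a=1 P1.b=0

outcome vector order: (P1.a,P1.b)
PSO: 4 outcomes — {00, 01, 10, 11}
PSO∖claimed = {10}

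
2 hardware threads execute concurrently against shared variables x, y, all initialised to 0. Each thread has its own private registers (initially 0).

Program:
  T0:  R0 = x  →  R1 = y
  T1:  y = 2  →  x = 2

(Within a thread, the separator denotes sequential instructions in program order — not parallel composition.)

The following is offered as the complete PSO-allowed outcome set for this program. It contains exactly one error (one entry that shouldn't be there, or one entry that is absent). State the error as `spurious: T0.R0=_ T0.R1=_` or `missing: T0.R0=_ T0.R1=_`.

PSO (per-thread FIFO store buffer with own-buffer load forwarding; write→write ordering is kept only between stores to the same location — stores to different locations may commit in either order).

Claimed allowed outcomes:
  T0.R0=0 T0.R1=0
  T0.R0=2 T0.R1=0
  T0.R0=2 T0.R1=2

outcome vector order: (T0.R0,T0.R1)
PSO (4): (0,0); (0,2); (2,0); (2,2)
PSO∖claimed = {(0,2)}

missing: T0.R0=0 T0.R1=2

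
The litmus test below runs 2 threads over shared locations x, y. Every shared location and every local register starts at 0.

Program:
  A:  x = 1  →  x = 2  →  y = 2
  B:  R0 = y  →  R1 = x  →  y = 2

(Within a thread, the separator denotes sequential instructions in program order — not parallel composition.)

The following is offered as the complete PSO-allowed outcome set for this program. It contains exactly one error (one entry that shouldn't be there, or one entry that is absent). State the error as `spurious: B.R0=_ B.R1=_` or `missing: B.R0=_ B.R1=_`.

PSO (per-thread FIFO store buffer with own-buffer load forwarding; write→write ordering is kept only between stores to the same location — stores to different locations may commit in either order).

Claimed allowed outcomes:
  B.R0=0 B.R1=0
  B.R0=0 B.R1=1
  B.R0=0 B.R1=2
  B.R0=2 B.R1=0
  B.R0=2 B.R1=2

outcome vector order: (B.R0,B.R1)
[PSO] allowed = {00 01 02 20 21 22}
PSO∖claimed = {21}

missing: B.R0=2 B.R1=1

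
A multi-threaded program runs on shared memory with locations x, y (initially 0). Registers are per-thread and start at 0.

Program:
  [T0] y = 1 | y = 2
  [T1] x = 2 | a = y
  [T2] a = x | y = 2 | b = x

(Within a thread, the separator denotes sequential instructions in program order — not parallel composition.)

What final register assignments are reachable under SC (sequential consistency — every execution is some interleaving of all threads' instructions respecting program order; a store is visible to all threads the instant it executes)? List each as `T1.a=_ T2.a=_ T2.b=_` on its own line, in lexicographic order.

T1.a=0 T2.a=0 T2.b=2
T1.a=0 T2.a=2 T2.b=2
T1.a=1 T2.a=0 T2.b=0
T1.a=1 T2.a=0 T2.b=2
T1.a=1 T2.a=2 T2.b=2
T1.a=2 T2.a=0 T2.b=0
T1.a=2 T2.a=0 T2.b=2
T1.a=2 T2.a=2 T2.b=2

outcome vector order: (T1.a,T2.a,T2.b)
|SC outcomes| = 8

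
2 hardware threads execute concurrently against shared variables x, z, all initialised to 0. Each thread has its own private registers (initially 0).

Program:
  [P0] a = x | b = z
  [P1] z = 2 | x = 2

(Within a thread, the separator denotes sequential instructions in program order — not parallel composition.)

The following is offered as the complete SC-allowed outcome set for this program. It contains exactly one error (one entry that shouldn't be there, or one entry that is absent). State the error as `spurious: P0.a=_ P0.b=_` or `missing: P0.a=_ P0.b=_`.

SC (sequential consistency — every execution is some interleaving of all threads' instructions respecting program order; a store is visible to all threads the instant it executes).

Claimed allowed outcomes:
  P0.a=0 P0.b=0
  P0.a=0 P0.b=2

missing: P0.a=2 P0.b=2

outcome vector order: (P0.a,P0.b)
SC (3): 00; 02; 22
SC∖claimed = {22}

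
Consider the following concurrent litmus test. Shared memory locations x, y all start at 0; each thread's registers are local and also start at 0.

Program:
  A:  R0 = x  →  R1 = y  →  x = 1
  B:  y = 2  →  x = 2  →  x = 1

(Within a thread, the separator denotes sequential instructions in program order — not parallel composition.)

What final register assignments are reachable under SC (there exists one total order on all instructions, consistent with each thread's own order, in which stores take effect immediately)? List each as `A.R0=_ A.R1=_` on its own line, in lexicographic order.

A.R0=0 A.R1=0
A.R0=0 A.R1=2
A.R0=1 A.R1=2
A.R0=2 A.R1=2

outcome vector order: (A.R0,A.R1)
|SC outcomes| = 4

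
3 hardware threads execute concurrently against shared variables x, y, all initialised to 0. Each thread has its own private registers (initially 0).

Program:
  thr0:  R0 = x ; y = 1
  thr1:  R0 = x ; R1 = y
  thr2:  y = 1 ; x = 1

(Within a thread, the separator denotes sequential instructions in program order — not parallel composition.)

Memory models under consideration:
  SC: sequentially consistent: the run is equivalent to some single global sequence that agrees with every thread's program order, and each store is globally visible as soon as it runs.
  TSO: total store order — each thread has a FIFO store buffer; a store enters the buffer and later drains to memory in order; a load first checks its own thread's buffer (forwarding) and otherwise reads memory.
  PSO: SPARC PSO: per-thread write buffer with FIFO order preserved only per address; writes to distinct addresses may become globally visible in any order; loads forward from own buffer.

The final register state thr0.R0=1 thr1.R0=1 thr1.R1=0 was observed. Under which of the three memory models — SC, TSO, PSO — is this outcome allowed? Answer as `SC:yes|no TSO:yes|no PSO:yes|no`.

outcome vector order: (thr0.R0,thr1.R0,thr1.R1)
under SC → 000, 001, 011, 100, 101, 111
under TSO → 000, 001, 011, 100, 101, 111
under PSO → 000, 001, 010, 011, 100, 101, 110, 111
target 110 ∈ {PSO}

SC:no TSO:no PSO:yes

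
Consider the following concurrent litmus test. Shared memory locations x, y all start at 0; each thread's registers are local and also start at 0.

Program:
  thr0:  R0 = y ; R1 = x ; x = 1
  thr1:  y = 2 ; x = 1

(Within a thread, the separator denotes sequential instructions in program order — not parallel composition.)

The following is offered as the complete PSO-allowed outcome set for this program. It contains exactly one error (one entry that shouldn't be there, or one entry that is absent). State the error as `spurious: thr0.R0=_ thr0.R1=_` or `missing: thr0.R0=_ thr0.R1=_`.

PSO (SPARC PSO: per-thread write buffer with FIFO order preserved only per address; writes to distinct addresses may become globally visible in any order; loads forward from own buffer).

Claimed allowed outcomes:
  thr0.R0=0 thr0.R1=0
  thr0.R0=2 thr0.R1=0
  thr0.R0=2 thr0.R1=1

missing: thr0.R0=0 thr0.R1=1

outcome vector order: (thr0.R0,thr0.R1)
[PSO] allowed = {0/0; 0/1; 2/0; 2/1}
PSO∖claimed = {0/1}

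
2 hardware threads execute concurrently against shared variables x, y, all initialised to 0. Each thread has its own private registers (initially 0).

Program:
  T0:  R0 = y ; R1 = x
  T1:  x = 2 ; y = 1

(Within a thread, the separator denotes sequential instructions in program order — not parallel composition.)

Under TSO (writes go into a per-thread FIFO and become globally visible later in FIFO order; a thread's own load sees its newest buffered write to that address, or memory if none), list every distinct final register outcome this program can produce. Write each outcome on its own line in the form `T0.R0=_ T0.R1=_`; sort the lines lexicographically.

T0.R0=0 T0.R1=0
T0.R0=0 T0.R1=2
T0.R0=1 T0.R1=2

outcome vector order: (T0.R0,T0.R1)
|TSO outcomes| = 3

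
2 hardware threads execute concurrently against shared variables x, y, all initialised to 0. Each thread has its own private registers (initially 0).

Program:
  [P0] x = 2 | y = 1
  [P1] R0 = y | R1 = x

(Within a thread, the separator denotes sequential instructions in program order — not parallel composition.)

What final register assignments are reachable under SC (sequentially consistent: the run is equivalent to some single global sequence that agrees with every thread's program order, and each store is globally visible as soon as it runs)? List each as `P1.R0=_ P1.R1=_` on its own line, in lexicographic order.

outcome vector order: (P1.R0,P1.R1)
|SC outcomes| = 3

P1.R0=0 P1.R1=0
P1.R0=0 P1.R1=2
P1.R0=1 P1.R1=2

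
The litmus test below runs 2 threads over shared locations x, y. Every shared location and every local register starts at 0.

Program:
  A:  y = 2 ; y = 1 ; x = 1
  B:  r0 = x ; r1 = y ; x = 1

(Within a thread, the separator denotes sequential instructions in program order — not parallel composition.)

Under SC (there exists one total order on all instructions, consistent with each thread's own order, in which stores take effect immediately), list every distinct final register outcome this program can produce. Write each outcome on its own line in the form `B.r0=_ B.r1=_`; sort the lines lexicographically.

outcome vector order: (B.r0,B.r1)
|SC outcomes| = 4

B.r0=0 B.r1=0
B.r0=0 B.r1=1
B.r0=0 B.r1=2
B.r0=1 B.r1=1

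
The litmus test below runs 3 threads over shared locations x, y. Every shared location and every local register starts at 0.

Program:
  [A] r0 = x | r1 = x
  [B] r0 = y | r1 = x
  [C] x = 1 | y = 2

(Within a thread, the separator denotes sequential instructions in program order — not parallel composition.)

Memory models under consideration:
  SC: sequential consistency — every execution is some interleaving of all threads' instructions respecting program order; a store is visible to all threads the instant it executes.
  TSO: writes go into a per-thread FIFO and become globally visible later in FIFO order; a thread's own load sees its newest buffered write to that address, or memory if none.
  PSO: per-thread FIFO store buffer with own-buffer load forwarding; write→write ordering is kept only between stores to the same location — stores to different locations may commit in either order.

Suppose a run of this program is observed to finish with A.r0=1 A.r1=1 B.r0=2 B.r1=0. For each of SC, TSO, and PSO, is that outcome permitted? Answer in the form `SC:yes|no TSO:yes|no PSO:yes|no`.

SC:no TSO:no PSO:yes

outcome vector order: (A.r0,A.r1,B.r0,B.r1)
under SC → (0,0,0,0) (0,0,0,1) (0,0,2,1) (0,1,0,0) (0,1,0,1) (0,1,2,1) (1,1,0,0) (1,1,0,1) (1,1,2,1)
under TSO → (0,0,0,0) (0,0,0,1) (0,0,2,1) (0,1,0,0) (0,1,0,1) (0,1,2,1) (1,1,0,0) (1,1,0,1) (1,1,2,1)
under PSO → (0,0,0,0) (0,0,0,1) (0,0,2,0) (0,0,2,1) (0,1,0,0) (0,1,0,1) (0,1,2,0) (0,1,2,1) (1,1,0,0) (1,1,0,1) (1,1,2,0) (1,1,2,1)
target (1,1,2,0) ∈ {PSO}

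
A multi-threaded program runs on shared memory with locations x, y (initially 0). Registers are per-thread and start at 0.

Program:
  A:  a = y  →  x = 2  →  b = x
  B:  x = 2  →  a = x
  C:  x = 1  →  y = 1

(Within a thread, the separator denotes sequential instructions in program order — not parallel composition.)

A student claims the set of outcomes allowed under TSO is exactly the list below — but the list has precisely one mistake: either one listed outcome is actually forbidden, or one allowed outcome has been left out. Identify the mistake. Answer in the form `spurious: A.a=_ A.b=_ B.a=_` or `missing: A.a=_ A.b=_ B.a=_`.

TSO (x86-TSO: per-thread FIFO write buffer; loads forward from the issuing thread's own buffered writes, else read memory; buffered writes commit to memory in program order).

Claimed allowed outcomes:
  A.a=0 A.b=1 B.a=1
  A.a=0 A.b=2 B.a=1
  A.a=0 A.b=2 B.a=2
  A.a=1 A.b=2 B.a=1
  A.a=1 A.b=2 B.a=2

outcome vector order: (A.a,A.b,B.a)
under TSO → (0,1,1) (0,1,2) (0,2,1) (0,2,2) (1,2,1) (1,2,2)
TSO∖claimed = {(0,1,2)}

missing: A.a=0 A.b=1 B.a=2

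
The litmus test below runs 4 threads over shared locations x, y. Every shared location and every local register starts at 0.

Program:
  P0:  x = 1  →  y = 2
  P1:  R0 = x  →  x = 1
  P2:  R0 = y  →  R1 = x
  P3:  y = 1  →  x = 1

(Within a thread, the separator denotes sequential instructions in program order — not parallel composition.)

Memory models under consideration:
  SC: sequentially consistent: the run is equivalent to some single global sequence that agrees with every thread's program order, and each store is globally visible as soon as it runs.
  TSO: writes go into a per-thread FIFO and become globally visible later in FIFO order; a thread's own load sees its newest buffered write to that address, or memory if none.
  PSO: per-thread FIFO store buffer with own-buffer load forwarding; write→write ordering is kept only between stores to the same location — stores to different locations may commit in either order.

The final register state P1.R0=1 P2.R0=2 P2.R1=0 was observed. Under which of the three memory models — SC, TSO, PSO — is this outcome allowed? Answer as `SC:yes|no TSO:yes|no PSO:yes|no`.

outcome vector order: (P1.R0,P2.R0,P2.R1)
SC (10): <0 0 0>; <0 0 1>; <0 1 0>; <0 1 1>; <0 2 1>; <1 0 0>; <1 0 1>; <1 1 0>; <1 1 1>; <1 2 1>
TSO (10): <0 0 0>; <0 0 1>; <0 1 0>; <0 1 1>; <0 2 1>; <1 0 0>; <1 0 1>; <1 1 0>; <1 1 1>; <1 2 1>
PSO (12): <0 0 0>; <0 0 1>; <0 1 0>; <0 1 1>; <0 2 0>; <0 2 1>; <1 0 0>; <1 0 1>; <1 1 0>; <1 1 1>; <1 2 0>; <1 2 1>
target <1 2 0> ∈ {PSO}

SC:no TSO:no PSO:yes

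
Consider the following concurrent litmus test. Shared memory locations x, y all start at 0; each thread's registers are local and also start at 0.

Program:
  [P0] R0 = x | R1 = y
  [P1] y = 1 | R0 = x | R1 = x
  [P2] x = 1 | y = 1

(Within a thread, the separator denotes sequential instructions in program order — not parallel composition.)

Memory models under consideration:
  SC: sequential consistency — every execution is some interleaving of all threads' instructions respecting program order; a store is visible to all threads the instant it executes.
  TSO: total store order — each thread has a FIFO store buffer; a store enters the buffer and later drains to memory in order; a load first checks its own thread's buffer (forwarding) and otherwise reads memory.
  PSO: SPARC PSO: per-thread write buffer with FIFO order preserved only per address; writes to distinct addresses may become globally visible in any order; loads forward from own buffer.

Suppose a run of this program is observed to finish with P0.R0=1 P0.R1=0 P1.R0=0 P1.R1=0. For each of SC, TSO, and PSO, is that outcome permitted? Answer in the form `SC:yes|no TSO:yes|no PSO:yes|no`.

SC:no TSO:yes PSO:yes

outcome vector order: (P0.R0,P0.R1,P1.R0,P1.R1)
[SC] allowed = {0000; 0001; 0011; 0100; 0101; 0111; 1011; 1100; 1101; 1111}
[TSO] allowed = {0000; 0001; 0011; 0100; 0101; 0111; 1000; 1001; 1011; 1100; 1101; 1111}
[PSO] allowed = {0000; 0001; 0011; 0100; 0101; 0111; 1000; 1001; 1011; 1100; 1101; 1111}
target 1000 ∈ {TSO,PSO}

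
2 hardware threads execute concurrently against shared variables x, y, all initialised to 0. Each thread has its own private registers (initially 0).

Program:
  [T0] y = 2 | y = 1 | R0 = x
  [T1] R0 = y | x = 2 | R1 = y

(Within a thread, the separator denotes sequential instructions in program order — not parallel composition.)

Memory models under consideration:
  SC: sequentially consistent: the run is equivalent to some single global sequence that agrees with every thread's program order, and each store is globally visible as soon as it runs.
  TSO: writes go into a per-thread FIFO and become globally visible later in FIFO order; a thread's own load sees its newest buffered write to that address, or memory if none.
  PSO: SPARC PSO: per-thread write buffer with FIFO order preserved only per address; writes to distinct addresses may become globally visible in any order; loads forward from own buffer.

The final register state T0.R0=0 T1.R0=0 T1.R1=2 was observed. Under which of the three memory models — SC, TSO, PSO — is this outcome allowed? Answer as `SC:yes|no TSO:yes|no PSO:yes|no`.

outcome vector order: (T0.R0,T1.R0,T1.R1)
under SC → 0/0/1; 0/1/1; 0/2/1; 2/0/0; 2/0/1; 2/0/2; 2/1/1; 2/2/1; 2/2/2
under TSO → 0/0/0; 0/0/1; 0/0/2; 0/1/1; 0/2/1; 0/2/2; 2/0/0; 2/0/1; 2/0/2; 2/1/1; 2/2/1; 2/2/2
under PSO → 0/0/0; 0/0/1; 0/0/2; 0/1/1; 0/2/1; 0/2/2; 2/0/0; 2/0/1; 2/0/2; 2/1/1; 2/2/1; 2/2/2
target 0/0/2 ∈ {TSO,PSO}

SC:no TSO:yes PSO:yes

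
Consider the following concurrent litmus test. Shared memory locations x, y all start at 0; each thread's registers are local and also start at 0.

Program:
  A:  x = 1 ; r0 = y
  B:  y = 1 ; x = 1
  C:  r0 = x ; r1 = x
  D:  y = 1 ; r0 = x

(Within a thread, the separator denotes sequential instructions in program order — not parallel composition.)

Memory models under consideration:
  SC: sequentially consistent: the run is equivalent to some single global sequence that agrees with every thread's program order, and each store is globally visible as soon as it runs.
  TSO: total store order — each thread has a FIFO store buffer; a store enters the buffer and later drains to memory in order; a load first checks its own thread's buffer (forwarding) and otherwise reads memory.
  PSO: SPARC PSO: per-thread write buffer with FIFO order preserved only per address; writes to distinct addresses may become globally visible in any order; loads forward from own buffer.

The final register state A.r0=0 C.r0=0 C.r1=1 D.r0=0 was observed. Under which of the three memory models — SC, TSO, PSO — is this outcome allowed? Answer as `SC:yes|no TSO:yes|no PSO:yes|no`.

outcome vector order: (A.r0,C.r0,C.r1,D.r0)
SC: 9 outcomes — {(0,0,0,1) (0,0,1,1) (0,1,1,1) (1,0,0,0) (1,0,0,1) (1,0,1,0) (1,0,1,1) (1,1,1,0) (1,1,1,1)}
TSO: 12 outcomes — {(0,0,0,0) (0,0,0,1) (0,0,1,0) (0,0,1,1) (0,1,1,0) (0,1,1,1) (1,0,0,0) (1,0,0,1) (1,0,1,0) (1,0,1,1) (1,1,1,0) (1,1,1,1)}
PSO: 12 outcomes — {(0,0,0,0) (0,0,0,1) (0,0,1,0) (0,0,1,1) (0,1,1,0) (0,1,1,1) (1,0,0,0) (1,0,0,1) (1,0,1,0) (1,0,1,1) (1,1,1,0) (1,1,1,1)}
target (0,0,1,0) ∈ {TSO,PSO}

SC:no TSO:yes PSO:yes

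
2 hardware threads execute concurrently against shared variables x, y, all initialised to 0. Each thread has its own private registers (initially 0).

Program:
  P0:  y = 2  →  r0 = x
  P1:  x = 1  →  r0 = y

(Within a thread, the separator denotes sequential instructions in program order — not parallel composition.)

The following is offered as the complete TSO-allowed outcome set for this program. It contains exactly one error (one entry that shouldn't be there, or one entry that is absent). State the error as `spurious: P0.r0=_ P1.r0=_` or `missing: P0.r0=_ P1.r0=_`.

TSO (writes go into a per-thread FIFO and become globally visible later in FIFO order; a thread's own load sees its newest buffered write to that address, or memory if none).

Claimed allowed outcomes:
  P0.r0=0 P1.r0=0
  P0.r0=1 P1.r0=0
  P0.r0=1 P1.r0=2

missing: P0.r0=0 P1.r0=2

outcome vector order: (P0.r0,P1.r0)
TSO: 4 outcomes — {00; 02; 10; 12}
TSO∖claimed = {02}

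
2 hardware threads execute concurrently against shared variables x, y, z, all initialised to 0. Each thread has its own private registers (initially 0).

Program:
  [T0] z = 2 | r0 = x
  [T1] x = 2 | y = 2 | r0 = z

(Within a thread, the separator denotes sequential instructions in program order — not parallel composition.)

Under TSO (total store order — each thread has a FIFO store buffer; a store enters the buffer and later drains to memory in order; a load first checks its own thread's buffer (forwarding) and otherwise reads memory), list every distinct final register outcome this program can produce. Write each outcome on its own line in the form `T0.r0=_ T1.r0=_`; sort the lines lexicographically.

outcome vector order: (T0.r0,T1.r0)
|TSO outcomes| = 4

T0.r0=0 T1.r0=0
T0.r0=0 T1.r0=2
T0.r0=2 T1.r0=0
T0.r0=2 T1.r0=2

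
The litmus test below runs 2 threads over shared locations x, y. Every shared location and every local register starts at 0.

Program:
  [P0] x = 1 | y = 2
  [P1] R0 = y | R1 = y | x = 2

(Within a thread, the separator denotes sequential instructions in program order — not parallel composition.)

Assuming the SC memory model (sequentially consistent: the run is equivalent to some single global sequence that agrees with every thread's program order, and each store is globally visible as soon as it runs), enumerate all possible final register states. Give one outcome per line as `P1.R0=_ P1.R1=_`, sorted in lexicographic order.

P1.R0=0 P1.R1=0
P1.R0=0 P1.R1=2
P1.R0=2 P1.R1=2

outcome vector order: (P1.R0,P1.R1)
|SC outcomes| = 3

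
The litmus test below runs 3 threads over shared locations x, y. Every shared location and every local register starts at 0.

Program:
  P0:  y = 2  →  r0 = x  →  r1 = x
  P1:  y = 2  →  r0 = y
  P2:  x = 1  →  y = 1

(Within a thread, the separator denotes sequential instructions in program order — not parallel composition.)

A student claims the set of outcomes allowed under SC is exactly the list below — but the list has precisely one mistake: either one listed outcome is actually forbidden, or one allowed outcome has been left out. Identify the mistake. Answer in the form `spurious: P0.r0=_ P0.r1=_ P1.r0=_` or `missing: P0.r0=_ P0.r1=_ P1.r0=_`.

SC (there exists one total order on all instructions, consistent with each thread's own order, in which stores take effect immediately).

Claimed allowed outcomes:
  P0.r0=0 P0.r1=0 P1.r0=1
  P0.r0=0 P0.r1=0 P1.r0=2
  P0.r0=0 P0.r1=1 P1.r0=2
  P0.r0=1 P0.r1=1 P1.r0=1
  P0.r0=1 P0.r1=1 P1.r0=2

missing: P0.r0=0 P0.r1=1 P1.r0=1

outcome vector order: (P0.r0,P0.r1,P1.r0)
SC: 6 outcomes — {<0 0 1>, <0 0 2>, <0 1 1>, <0 1 2>, <1 1 1>, <1 1 2>}
SC∖claimed = {<0 1 1>}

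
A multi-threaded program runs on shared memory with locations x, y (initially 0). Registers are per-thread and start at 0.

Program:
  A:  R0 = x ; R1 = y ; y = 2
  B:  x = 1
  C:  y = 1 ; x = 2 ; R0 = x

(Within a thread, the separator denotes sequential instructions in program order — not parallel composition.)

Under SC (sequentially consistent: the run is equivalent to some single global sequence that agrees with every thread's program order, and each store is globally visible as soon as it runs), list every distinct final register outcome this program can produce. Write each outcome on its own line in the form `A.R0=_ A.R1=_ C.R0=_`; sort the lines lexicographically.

outcome vector order: (A.R0,A.R1,C.R0)
|SC outcomes| = 9

A.R0=0 A.R1=0 C.R0=1
A.R0=0 A.R1=0 C.R0=2
A.R0=0 A.R1=1 C.R0=1
A.R0=0 A.R1=1 C.R0=2
A.R0=1 A.R1=0 C.R0=2
A.R0=1 A.R1=1 C.R0=1
A.R0=1 A.R1=1 C.R0=2
A.R0=2 A.R1=1 C.R0=1
A.R0=2 A.R1=1 C.R0=2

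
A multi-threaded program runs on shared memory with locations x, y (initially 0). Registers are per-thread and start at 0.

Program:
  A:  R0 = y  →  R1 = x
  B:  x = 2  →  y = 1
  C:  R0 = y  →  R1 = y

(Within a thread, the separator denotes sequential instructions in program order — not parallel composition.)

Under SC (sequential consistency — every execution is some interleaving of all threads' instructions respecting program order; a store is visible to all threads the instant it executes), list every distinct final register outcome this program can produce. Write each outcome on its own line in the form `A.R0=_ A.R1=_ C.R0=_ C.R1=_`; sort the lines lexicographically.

A.R0=0 A.R1=0 C.R0=0 C.R1=0
A.R0=0 A.R1=0 C.R0=0 C.R1=1
A.R0=0 A.R1=0 C.R0=1 C.R1=1
A.R0=0 A.R1=2 C.R0=0 C.R1=0
A.R0=0 A.R1=2 C.R0=0 C.R1=1
A.R0=0 A.R1=2 C.R0=1 C.R1=1
A.R0=1 A.R1=2 C.R0=0 C.R1=0
A.R0=1 A.R1=2 C.R0=0 C.R1=1
A.R0=1 A.R1=2 C.R0=1 C.R1=1

outcome vector order: (A.R0,A.R1,C.R0,C.R1)
|SC outcomes| = 9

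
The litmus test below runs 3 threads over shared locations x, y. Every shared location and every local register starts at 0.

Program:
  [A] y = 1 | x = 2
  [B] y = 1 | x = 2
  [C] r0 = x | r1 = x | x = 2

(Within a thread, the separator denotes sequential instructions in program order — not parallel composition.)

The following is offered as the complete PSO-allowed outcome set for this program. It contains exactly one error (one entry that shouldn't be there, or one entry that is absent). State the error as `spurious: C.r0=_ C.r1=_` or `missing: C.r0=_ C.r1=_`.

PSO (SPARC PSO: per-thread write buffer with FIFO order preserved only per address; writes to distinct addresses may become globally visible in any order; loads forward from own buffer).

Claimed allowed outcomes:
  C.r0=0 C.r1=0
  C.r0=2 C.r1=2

outcome vector order: (C.r0,C.r1)
under PSO → (0,0), (0,2), (2,2)
PSO∖claimed = {(0,2)}

missing: C.r0=0 C.r1=2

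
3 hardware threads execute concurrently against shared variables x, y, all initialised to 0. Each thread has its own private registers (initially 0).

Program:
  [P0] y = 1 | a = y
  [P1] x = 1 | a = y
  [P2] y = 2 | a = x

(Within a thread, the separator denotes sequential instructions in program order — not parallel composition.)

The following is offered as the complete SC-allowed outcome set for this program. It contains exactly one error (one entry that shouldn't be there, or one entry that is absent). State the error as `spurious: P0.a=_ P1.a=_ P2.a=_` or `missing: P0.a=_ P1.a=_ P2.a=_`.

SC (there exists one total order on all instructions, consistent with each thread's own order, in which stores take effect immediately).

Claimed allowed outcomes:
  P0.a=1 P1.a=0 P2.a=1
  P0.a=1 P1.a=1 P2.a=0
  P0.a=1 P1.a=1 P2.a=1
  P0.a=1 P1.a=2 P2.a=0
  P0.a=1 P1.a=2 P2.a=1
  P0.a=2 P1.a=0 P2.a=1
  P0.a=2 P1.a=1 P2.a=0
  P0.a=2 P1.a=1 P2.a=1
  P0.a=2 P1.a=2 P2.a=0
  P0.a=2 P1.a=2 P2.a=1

spurious: P0.a=2 P1.a=1 P2.a=0

outcome vector order: (P0.a,P1.a,P2.a)
under SC → <1 0 1>, <1 1 0>, <1 1 1>, <1 2 0>, <1 2 1>, <2 0 1>, <2 1 1>, <2 2 0>, <2 2 1>
claimed∖SC = {<2 1 0>}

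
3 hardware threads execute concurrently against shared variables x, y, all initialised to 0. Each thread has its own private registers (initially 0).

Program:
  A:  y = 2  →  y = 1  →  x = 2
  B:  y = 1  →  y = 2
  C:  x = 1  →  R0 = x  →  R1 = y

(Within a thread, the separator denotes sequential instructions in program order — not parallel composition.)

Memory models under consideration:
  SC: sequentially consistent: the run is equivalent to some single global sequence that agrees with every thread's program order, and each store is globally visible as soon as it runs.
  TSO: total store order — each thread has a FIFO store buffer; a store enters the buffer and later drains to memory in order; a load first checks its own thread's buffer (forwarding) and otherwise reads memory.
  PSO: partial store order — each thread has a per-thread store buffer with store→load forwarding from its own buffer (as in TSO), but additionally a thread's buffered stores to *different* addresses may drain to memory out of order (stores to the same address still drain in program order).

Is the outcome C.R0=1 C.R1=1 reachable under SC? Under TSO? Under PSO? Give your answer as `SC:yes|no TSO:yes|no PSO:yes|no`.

outcome vector order: (C.R0,C.R1)
SC: 5 outcomes — {(1,0), (1,1), (1,2), (2,1), (2,2)}
TSO: 5 outcomes — {(1,0), (1,1), (1,2), (2,1), (2,2)}
PSO: 6 outcomes — {(1,0), (1,1), (1,2), (2,0), (2,1), (2,2)}
target (1,1) ∈ {SC,TSO,PSO}

SC:yes TSO:yes PSO:yes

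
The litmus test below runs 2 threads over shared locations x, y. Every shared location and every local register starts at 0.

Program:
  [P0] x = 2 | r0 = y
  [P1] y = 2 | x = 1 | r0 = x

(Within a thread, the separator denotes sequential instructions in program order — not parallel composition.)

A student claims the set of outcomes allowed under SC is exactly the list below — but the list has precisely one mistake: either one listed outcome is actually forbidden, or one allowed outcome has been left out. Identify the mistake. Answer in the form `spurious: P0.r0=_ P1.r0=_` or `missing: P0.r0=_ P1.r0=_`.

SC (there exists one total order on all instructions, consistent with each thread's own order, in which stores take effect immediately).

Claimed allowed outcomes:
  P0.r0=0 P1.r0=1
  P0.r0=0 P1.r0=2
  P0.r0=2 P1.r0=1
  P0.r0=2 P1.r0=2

outcome vector order: (P0.r0,P1.r0)
[SC] allowed = {01 21 22}
claimed∖SC = {02}

spurious: P0.r0=0 P1.r0=2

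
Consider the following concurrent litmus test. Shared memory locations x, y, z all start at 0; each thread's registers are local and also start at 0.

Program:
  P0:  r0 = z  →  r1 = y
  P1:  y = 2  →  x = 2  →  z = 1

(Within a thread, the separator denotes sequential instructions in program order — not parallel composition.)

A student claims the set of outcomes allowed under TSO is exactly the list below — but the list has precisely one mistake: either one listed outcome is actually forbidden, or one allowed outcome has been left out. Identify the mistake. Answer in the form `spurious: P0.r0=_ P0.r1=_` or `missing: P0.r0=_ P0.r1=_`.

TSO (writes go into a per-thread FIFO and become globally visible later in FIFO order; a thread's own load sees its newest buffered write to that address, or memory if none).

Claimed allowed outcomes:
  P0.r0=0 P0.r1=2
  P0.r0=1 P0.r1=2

missing: P0.r0=0 P0.r1=0

outcome vector order: (P0.r0,P0.r1)
[TSO] allowed = {00; 02; 12}
TSO∖claimed = {00}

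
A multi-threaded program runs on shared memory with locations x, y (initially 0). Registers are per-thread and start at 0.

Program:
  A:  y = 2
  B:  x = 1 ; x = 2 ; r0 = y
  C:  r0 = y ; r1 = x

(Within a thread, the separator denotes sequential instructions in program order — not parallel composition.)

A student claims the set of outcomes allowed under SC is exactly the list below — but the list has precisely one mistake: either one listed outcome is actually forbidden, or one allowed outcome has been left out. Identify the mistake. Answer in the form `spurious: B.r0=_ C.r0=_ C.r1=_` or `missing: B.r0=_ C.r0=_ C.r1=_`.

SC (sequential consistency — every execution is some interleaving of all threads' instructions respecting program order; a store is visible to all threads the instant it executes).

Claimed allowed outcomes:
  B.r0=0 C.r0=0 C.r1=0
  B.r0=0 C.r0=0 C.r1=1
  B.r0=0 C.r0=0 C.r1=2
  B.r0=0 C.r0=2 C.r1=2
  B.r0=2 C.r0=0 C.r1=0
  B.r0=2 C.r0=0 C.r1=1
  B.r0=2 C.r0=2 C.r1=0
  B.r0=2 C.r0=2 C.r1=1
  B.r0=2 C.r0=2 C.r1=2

missing: B.r0=2 C.r0=0 C.r1=2

outcome vector order: (B.r0,C.r0,C.r1)
SC: 10 outcomes — {<0 0 0> <0 0 1> <0 0 2> <0 2 2> <2 0 0> <2 0 1> <2 0 2> <2 2 0> <2 2 1> <2 2 2>}
SC∖claimed = {<2 0 2>}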